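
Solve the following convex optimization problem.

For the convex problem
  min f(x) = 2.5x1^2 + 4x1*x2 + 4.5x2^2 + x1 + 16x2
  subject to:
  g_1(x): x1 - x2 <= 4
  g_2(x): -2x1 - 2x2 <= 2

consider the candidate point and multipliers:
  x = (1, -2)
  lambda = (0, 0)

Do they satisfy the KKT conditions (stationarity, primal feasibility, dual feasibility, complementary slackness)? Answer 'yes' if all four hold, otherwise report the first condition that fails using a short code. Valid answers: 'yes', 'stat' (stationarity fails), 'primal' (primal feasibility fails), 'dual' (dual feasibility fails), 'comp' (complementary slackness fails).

Gradient of f: grad f(x) = Q x + c = (-2, 2)
Constraint values g_i(x) = a_i^T x - b_i:
  g_1((1, -2)) = -1
  g_2((1, -2)) = 0
Stationarity residual: grad f(x) + sum_i lambda_i a_i = (-2, 2)
  -> stationarity FAILS
Primal feasibility (all g_i <= 0): OK
Dual feasibility (all lambda_i >= 0): OK
Complementary slackness (lambda_i * g_i(x) = 0 for all i): OK

Verdict: the first failing condition is stationarity -> stat.

stat


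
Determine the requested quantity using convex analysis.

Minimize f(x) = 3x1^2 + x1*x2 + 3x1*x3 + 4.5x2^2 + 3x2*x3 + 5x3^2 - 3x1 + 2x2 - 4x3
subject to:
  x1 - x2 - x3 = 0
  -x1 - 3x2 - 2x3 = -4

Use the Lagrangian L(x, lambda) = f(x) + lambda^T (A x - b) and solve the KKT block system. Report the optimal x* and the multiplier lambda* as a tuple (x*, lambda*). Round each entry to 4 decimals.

Form the Lagrangian:
  L(x, lambda) = (1/2) x^T Q x + c^T x + lambda^T (A x - b)
Stationarity (grad_x L = 0): Q x + c + A^T lambda = 0.
Primal feasibility: A x = b.

This gives the KKT block system:
  [ Q   A^T ] [ x     ]   [-c ]
  [ A    0  ] [ lambda ] = [ b ]

Solving the linear system:
  x*      = (1.1244, 0.6269, 0.4974)
  lambda* = (-1.8342, 4.0311)
  f(x*)   = 6.0078

x* = (1.1244, 0.6269, 0.4974), lambda* = (-1.8342, 4.0311)


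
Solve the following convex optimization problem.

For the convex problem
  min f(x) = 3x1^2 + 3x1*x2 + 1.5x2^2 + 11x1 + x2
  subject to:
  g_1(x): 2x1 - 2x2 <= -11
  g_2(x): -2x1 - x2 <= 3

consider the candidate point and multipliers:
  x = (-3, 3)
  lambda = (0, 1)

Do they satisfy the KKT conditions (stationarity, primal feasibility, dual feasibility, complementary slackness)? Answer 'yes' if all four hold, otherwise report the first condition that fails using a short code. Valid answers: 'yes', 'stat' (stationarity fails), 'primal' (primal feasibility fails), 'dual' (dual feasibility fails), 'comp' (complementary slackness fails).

Gradient of f: grad f(x) = Q x + c = (2, 1)
Constraint values g_i(x) = a_i^T x - b_i:
  g_1((-3, 3)) = -1
  g_2((-3, 3)) = 0
Stationarity residual: grad f(x) + sum_i lambda_i a_i = (0, 0)
  -> stationarity OK
Primal feasibility (all g_i <= 0): OK
Dual feasibility (all lambda_i >= 0): OK
Complementary slackness (lambda_i * g_i(x) = 0 for all i): OK

Verdict: yes, KKT holds.

yes


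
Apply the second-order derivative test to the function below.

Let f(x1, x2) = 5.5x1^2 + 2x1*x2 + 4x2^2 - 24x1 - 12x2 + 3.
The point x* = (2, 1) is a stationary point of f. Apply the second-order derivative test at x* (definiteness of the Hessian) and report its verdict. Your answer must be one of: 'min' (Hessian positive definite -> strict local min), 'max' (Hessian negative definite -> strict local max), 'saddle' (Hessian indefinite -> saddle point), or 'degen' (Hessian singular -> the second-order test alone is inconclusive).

Compute the Hessian H = grad^2 f:
  H = [[11, 2], [2, 8]]
Verify stationarity: grad f(x*) = H x* + g = (0, 0).
Eigenvalues of H: 7, 12.
Both eigenvalues > 0, so H is positive definite -> x* is a strict local min.

min


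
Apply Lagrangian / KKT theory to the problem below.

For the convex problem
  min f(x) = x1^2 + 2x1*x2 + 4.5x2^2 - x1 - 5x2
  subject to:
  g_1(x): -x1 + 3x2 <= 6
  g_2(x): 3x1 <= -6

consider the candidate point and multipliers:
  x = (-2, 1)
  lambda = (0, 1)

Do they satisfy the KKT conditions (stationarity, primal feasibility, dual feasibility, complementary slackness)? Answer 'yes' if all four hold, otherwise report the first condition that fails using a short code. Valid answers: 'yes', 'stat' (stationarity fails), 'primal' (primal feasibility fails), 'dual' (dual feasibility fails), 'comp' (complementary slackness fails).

Gradient of f: grad f(x) = Q x + c = (-3, 0)
Constraint values g_i(x) = a_i^T x - b_i:
  g_1((-2, 1)) = -1
  g_2((-2, 1)) = 0
Stationarity residual: grad f(x) + sum_i lambda_i a_i = (0, 0)
  -> stationarity OK
Primal feasibility (all g_i <= 0): OK
Dual feasibility (all lambda_i >= 0): OK
Complementary slackness (lambda_i * g_i(x) = 0 for all i): OK

Verdict: yes, KKT holds.

yes


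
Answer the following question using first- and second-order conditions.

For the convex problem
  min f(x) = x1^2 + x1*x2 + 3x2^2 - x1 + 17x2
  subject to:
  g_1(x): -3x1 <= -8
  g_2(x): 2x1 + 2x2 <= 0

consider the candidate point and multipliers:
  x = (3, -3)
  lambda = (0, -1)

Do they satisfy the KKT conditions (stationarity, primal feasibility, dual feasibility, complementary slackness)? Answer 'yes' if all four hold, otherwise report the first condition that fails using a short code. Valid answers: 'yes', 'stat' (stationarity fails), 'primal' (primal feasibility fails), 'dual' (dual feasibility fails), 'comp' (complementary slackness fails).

Gradient of f: grad f(x) = Q x + c = (2, 2)
Constraint values g_i(x) = a_i^T x - b_i:
  g_1((3, -3)) = -1
  g_2((3, -3)) = 0
Stationarity residual: grad f(x) + sum_i lambda_i a_i = (0, 0)
  -> stationarity OK
Primal feasibility (all g_i <= 0): OK
Dual feasibility (all lambda_i >= 0): FAILS
Complementary slackness (lambda_i * g_i(x) = 0 for all i): OK

Verdict: the first failing condition is dual_feasibility -> dual.

dual


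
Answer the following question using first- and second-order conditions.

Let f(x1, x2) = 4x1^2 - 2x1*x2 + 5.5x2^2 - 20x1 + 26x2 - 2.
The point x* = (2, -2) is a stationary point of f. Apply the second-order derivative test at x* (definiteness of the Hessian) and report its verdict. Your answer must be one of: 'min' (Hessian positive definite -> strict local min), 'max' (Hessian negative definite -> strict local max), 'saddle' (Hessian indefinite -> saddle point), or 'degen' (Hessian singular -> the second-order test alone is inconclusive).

Compute the Hessian H = grad^2 f:
  H = [[8, -2], [-2, 11]]
Verify stationarity: grad f(x*) = H x* + g = (0, 0).
Eigenvalues of H: 7, 12.
Both eigenvalues > 0, so H is positive definite -> x* is a strict local min.

min


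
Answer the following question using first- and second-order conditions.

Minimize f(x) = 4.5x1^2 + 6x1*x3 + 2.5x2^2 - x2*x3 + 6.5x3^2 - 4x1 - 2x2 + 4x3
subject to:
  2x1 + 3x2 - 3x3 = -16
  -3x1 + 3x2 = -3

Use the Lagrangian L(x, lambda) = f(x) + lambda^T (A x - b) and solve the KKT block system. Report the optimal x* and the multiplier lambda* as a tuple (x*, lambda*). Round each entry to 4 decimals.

Form the Lagrangian:
  L(x, lambda) = (1/2) x^T Q x + c^T x + lambda^T (A x - b)
Stationarity (grad_x L = 0): Q x + c + A^T lambda = 0.
Primal feasibility: A x = b.

This gives the KKT block system:
  [ Q   A^T ] [ x     ]   [-c ]
  [ A    0  ] [ lambda ] = [ b ]

Solving the linear system:
  x*      = (-1.6905, -2.6905, 1.5158)
  lambda* = (5.4176, 0.2385)
  f(x*)   = 52.802

x* = (-1.6905, -2.6905, 1.5158), lambda* = (5.4176, 0.2385)


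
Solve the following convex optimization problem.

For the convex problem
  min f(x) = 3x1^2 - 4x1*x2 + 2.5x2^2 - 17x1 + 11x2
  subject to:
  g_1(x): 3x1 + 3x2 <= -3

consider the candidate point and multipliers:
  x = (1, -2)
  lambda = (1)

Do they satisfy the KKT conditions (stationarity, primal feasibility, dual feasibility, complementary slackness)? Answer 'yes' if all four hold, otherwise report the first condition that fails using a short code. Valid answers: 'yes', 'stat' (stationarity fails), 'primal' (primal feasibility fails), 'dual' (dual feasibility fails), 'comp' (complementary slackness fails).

Gradient of f: grad f(x) = Q x + c = (-3, -3)
Constraint values g_i(x) = a_i^T x - b_i:
  g_1((1, -2)) = 0
Stationarity residual: grad f(x) + sum_i lambda_i a_i = (0, 0)
  -> stationarity OK
Primal feasibility (all g_i <= 0): OK
Dual feasibility (all lambda_i >= 0): OK
Complementary slackness (lambda_i * g_i(x) = 0 for all i): OK

Verdict: yes, KKT holds.

yes


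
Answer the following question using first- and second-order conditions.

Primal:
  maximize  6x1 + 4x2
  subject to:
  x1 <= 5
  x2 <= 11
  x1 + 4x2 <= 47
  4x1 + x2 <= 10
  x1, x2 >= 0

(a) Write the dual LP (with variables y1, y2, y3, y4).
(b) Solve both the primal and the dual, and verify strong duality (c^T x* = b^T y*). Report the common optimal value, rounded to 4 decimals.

The standard primal-dual pair for 'max c^T x s.t. A x <= b, x >= 0' is:
  Dual:  min b^T y  s.t.  A^T y >= c,  y >= 0.

So the dual LP is:
  minimize  5y1 + 11y2 + 47y3 + 10y4
  subject to:
    y1 + y3 + 4y4 >= 6
    y2 + 4y3 + y4 >= 4
    y1, y2, y3, y4 >= 0

Solving the primal: x* = (0, 10).
  primal value c^T x* = 40.
Solving the dual: y* = (0, 0, 0, 4).
  dual value b^T y* = 40.
Strong duality: c^T x* = b^T y*. Confirmed.

40


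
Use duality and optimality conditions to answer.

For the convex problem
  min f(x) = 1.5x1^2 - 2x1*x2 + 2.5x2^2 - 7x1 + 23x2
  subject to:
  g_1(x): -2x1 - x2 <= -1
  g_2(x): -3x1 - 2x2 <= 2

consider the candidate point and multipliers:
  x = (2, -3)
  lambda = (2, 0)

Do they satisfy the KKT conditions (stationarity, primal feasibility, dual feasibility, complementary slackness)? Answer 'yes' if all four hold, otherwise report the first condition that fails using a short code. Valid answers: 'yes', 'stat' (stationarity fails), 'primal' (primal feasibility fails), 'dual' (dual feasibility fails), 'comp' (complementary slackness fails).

Gradient of f: grad f(x) = Q x + c = (5, 4)
Constraint values g_i(x) = a_i^T x - b_i:
  g_1((2, -3)) = 0
  g_2((2, -3)) = -2
Stationarity residual: grad f(x) + sum_i lambda_i a_i = (1, 2)
  -> stationarity FAILS
Primal feasibility (all g_i <= 0): OK
Dual feasibility (all lambda_i >= 0): OK
Complementary slackness (lambda_i * g_i(x) = 0 for all i): OK

Verdict: the first failing condition is stationarity -> stat.

stat


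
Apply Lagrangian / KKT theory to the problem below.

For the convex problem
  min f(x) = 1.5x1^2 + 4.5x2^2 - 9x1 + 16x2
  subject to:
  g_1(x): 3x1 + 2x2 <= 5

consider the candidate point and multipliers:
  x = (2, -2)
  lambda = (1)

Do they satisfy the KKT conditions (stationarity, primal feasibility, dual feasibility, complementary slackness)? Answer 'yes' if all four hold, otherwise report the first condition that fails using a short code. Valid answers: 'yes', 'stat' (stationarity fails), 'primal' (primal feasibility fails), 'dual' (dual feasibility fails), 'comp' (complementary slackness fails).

Gradient of f: grad f(x) = Q x + c = (-3, -2)
Constraint values g_i(x) = a_i^T x - b_i:
  g_1((2, -2)) = -3
Stationarity residual: grad f(x) + sum_i lambda_i a_i = (0, 0)
  -> stationarity OK
Primal feasibility (all g_i <= 0): OK
Dual feasibility (all lambda_i >= 0): OK
Complementary slackness (lambda_i * g_i(x) = 0 for all i): FAILS

Verdict: the first failing condition is complementary_slackness -> comp.

comp


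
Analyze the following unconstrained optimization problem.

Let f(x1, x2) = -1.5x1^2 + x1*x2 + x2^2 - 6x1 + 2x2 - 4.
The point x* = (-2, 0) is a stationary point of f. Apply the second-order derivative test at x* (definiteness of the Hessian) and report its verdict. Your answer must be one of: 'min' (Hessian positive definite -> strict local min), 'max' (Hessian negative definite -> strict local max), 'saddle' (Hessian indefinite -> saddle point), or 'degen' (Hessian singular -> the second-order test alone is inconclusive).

Compute the Hessian H = grad^2 f:
  H = [[-3, 1], [1, 2]]
Verify stationarity: grad f(x*) = H x* + g = (0, 0).
Eigenvalues of H: -3.1926, 2.1926.
Eigenvalues have mixed signs, so H is indefinite -> x* is a saddle point.

saddle


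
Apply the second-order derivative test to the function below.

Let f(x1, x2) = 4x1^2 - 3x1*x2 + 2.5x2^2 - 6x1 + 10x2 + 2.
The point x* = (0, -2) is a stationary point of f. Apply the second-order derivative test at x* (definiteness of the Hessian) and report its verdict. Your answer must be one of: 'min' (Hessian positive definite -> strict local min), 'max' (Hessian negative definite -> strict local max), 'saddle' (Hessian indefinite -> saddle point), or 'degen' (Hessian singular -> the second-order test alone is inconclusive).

Compute the Hessian H = grad^2 f:
  H = [[8, -3], [-3, 5]]
Verify stationarity: grad f(x*) = H x* + g = (0, 0).
Eigenvalues of H: 3.1459, 9.8541.
Both eigenvalues > 0, so H is positive definite -> x* is a strict local min.

min


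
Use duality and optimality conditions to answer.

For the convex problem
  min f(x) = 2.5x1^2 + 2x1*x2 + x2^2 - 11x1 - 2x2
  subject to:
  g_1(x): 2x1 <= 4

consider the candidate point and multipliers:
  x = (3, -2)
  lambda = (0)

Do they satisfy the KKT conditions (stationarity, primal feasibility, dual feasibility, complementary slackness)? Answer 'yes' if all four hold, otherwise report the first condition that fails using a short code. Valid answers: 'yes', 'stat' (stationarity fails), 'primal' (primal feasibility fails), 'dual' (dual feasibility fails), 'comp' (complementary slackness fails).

Gradient of f: grad f(x) = Q x + c = (0, 0)
Constraint values g_i(x) = a_i^T x - b_i:
  g_1((3, -2)) = 2
Stationarity residual: grad f(x) + sum_i lambda_i a_i = (0, 0)
  -> stationarity OK
Primal feasibility (all g_i <= 0): FAILS
Dual feasibility (all lambda_i >= 0): OK
Complementary slackness (lambda_i * g_i(x) = 0 for all i): OK

Verdict: the first failing condition is primal_feasibility -> primal.

primal


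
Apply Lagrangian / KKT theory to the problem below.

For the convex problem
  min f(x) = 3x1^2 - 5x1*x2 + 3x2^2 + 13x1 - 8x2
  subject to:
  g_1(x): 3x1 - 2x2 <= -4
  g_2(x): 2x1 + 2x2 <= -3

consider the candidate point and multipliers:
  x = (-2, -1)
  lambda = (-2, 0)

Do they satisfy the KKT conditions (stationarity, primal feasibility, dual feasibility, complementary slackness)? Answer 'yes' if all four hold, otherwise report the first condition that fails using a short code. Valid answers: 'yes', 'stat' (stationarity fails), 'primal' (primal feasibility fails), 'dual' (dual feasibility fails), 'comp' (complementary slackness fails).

Gradient of f: grad f(x) = Q x + c = (6, -4)
Constraint values g_i(x) = a_i^T x - b_i:
  g_1((-2, -1)) = 0
  g_2((-2, -1)) = -3
Stationarity residual: grad f(x) + sum_i lambda_i a_i = (0, 0)
  -> stationarity OK
Primal feasibility (all g_i <= 0): OK
Dual feasibility (all lambda_i >= 0): FAILS
Complementary slackness (lambda_i * g_i(x) = 0 for all i): OK

Verdict: the first failing condition is dual_feasibility -> dual.

dual


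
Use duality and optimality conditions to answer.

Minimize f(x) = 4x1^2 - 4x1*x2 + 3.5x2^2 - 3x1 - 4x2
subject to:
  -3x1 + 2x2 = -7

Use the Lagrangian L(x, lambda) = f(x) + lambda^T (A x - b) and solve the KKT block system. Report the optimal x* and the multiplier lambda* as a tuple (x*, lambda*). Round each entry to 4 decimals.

Form the Lagrangian:
  L(x, lambda) = (1/2) x^T Q x + c^T x + lambda^T (A x - b)
Stationarity (grad_x L = 0): Q x + c + A^T lambda = 0.
Primal feasibility: A x = b.

This gives the KKT block system:
  [ Q   A^T ] [ x     ]   [-c ]
  [ A    0  ] [ lambda ] = [ b ]

Solving the linear system:
  x*      = (2.7021, 0.5532)
  lambda* = (5.4681)
  f(x*)   = 13.9787

x* = (2.7021, 0.5532), lambda* = (5.4681)


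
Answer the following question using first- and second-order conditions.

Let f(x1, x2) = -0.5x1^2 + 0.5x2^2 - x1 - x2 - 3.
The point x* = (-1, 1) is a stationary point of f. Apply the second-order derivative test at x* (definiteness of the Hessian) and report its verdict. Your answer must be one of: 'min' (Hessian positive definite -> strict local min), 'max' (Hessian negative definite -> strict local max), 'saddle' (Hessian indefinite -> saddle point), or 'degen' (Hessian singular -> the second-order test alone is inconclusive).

Compute the Hessian H = grad^2 f:
  H = [[-1, 0], [0, 1]]
Verify stationarity: grad f(x*) = H x* + g = (0, 0).
Eigenvalues of H: -1, 1.
Eigenvalues have mixed signs, so H is indefinite -> x* is a saddle point.

saddle


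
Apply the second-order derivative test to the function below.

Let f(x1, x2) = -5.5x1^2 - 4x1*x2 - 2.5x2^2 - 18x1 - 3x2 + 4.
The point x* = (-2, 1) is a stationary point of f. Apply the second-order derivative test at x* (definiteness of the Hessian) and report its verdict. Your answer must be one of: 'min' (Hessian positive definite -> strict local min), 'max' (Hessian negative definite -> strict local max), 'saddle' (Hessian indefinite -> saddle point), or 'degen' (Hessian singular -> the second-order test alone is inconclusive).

Compute the Hessian H = grad^2 f:
  H = [[-11, -4], [-4, -5]]
Verify stationarity: grad f(x*) = H x* + g = (0, 0).
Eigenvalues of H: -13, -3.
Both eigenvalues < 0, so H is negative definite -> x* is a strict local max.

max


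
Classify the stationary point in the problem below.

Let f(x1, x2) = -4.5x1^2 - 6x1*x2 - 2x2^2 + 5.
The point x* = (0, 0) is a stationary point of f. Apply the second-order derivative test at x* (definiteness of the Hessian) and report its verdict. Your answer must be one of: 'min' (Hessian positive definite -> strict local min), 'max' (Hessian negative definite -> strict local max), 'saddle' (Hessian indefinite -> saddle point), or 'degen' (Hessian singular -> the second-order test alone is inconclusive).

Compute the Hessian H = grad^2 f:
  H = [[-9, -6], [-6, -4]]
Verify stationarity: grad f(x*) = H x* + g = (0, 0).
Eigenvalues of H: -13, 0.
H has a zero eigenvalue (singular; negative semidefinite but not definite), so H is neither positive definite, negative definite, nor indefinite. The second-order test alone is inconclusive -> degen.
(Indeed, f is constant along the null direction of H through x*, so x* is not a strict local extremum.)

degen


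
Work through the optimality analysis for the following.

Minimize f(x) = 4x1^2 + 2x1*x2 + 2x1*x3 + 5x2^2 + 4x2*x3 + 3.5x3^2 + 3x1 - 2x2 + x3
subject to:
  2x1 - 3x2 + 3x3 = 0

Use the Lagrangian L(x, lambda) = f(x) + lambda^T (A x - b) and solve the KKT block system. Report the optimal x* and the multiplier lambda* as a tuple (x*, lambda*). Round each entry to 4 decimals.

Form the Lagrangian:
  L(x, lambda) = (1/2) x^T Q x + c^T x + lambda^T (A x - b)
Stationarity (grad_x L = 0): Q x + c + A^T lambda = 0.
Primal feasibility: A x = b.

This gives the KKT block system:
  [ Q   A^T ] [ x     ]   [-c ]
  [ A    0  ] [ lambda ] = [ b ]

Solving the linear system:
  x*      = (-0.275, 0.0033, 0.1867)
  lambda* = (-0.59)
  f(x*)   = -0.3225

x* = (-0.275, 0.0033, 0.1867), lambda* = (-0.59)


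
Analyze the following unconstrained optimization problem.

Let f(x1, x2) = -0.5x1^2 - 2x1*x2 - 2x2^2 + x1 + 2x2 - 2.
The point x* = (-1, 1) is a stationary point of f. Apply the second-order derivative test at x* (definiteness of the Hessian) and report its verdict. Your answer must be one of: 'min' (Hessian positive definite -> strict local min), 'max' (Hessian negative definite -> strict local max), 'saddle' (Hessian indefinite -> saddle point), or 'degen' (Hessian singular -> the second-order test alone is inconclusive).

Compute the Hessian H = grad^2 f:
  H = [[-1, -2], [-2, -4]]
Verify stationarity: grad f(x*) = H x* + g = (0, 0).
Eigenvalues of H: -5, 0.
H has a zero eigenvalue (singular; negative semidefinite but not definite), so H is neither positive definite, negative definite, nor indefinite. The second-order test alone is inconclusive -> degen.
(Indeed, f is constant along the null direction of H through x*, so x* is not a strict local extremum.)

degen


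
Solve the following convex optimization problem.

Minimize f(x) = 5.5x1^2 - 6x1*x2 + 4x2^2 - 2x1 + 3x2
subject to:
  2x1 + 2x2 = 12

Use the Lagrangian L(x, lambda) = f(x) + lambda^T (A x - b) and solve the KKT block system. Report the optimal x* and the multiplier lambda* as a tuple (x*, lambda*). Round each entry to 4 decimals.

Form the Lagrangian:
  L(x, lambda) = (1/2) x^T Q x + c^T x + lambda^T (A x - b)
Stationarity (grad_x L = 0): Q x + c + A^T lambda = 0.
Primal feasibility: A x = b.

This gives the KKT block system:
  [ Q   A^T ] [ x     ]   [-c ]
  [ A    0  ] [ lambda ] = [ b ]

Solving the linear system:
  x*      = (2.871, 3.129)
  lambda* = (-5.4032)
  f(x*)   = 34.2419

x* = (2.871, 3.129), lambda* = (-5.4032)


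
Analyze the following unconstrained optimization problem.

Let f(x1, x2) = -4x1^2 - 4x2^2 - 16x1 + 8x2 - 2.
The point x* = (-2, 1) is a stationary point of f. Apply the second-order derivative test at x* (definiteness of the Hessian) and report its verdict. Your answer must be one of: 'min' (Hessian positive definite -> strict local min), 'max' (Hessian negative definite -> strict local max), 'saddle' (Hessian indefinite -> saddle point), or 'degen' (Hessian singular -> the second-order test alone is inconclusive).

Compute the Hessian H = grad^2 f:
  H = [[-8, 0], [0, -8]]
Verify stationarity: grad f(x*) = H x* + g = (0, 0).
Eigenvalues of H: -8, -8.
Both eigenvalues < 0, so H is negative definite -> x* is a strict local max.

max


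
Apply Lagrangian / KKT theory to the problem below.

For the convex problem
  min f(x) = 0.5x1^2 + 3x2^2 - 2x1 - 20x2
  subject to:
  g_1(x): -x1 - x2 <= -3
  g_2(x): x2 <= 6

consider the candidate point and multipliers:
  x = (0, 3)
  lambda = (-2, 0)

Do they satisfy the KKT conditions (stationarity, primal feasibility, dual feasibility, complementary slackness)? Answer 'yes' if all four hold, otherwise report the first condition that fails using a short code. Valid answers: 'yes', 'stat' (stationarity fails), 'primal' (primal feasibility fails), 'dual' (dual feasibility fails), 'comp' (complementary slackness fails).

Gradient of f: grad f(x) = Q x + c = (-2, -2)
Constraint values g_i(x) = a_i^T x - b_i:
  g_1((0, 3)) = 0
  g_2((0, 3)) = -3
Stationarity residual: grad f(x) + sum_i lambda_i a_i = (0, 0)
  -> stationarity OK
Primal feasibility (all g_i <= 0): OK
Dual feasibility (all lambda_i >= 0): FAILS
Complementary slackness (lambda_i * g_i(x) = 0 for all i): OK

Verdict: the first failing condition is dual_feasibility -> dual.

dual


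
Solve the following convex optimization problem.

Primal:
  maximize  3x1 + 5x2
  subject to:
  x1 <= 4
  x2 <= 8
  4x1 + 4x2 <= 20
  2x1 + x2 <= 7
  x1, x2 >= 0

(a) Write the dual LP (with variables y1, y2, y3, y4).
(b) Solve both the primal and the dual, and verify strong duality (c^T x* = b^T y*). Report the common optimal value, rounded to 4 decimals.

The standard primal-dual pair for 'max c^T x s.t. A x <= b, x >= 0' is:
  Dual:  min b^T y  s.t.  A^T y >= c,  y >= 0.

So the dual LP is:
  minimize  4y1 + 8y2 + 20y3 + 7y4
  subject to:
    y1 + 4y3 + 2y4 >= 3
    y2 + 4y3 + y4 >= 5
    y1, y2, y3, y4 >= 0

Solving the primal: x* = (0, 5).
  primal value c^T x* = 25.
Solving the dual: y* = (0, 0, 1.25, 0).
  dual value b^T y* = 25.
Strong duality: c^T x* = b^T y*. Confirmed.

25


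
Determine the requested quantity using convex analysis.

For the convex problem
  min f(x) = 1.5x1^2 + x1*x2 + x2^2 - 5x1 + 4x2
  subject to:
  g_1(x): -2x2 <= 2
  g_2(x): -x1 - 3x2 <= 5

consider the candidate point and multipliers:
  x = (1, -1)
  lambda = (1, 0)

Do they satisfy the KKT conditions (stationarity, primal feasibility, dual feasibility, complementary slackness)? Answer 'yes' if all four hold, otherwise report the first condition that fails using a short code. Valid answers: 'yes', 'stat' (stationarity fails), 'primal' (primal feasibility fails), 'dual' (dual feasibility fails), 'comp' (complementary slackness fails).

Gradient of f: grad f(x) = Q x + c = (-3, 3)
Constraint values g_i(x) = a_i^T x - b_i:
  g_1((1, -1)) = 0
  g_2((1, -1)) = -3
Stationarity residual: grad f(x) + sum_i lambda_i a_i = (-3, 1)
  -> stationarity FAILS
Primal feasibility (all g_i <= 0): OK
Dual feasibility (all lambda_i >= 0): OK
Complementary slackness (lambda_i * g_i(x) = 0 for all i): OK

Verdict: the first failing condition is stationarity -> stat.

stat


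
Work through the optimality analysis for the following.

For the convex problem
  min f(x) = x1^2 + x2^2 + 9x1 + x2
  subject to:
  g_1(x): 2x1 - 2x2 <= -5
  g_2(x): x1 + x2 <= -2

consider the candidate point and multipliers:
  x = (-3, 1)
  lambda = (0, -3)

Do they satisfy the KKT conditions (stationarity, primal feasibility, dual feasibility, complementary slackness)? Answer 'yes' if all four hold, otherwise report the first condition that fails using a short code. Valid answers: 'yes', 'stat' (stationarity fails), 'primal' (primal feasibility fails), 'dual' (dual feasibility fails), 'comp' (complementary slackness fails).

Gradient of f: grad f(x) = Q x + c = (3, 3)
Constraint values g_i(x) = a_i^T x - b_i:
  g_1((-3, 1)) = -3
  g_2((-3, 1)) = 0
Stationarity residual: grad f(x) + sum_i lambda_i a_i = (0, 0)
  -> stationarity OK
Primal feasibility (all g_i <= 0): OK
Dual feasibility (all lambda_i >= 0): FAILS
Complementary slackness (lambda_i * g_i(x) = 0 for all i): OK

Verdict: the first failing condition is dual_feasibility -> dual.

dual


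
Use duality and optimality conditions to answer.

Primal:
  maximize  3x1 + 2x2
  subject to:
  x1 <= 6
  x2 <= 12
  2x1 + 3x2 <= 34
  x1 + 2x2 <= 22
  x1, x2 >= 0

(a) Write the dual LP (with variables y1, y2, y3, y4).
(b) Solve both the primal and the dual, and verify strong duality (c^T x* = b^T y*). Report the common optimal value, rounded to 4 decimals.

The standard primal-dual pair for 'max c^T x s.t. A x <= b, x >= 0' is:
  Dual:  min b^T y  s.t.  A^T y >= c,  y >= 0.

So the dual LP is:
  minimize  6y1 + 12y2 + 34y3 + 22y4
  subject to:
    y1 + 2y3 + y4 >= 3
    y2 + 3y3 + 2y4 >= 2
    y1, y2, y3, y4 >= 0

Solving the primal: x* = (6, 7.3333).
  primal value c^T x* = 32.6667.
Solving the dual: y* = (1.6667, 0, 0.6667, 0).
  dual value b^T y* = 32.6667.
Strong duality: c^T x* = b^T y*. Confirmed.

32.6667


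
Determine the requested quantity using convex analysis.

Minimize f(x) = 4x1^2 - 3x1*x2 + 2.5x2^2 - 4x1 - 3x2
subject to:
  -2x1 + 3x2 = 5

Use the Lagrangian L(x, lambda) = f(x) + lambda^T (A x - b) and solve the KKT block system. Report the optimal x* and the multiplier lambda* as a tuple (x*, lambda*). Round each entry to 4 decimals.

Form the Lagrangian:
  L(x, lambda) = (1/2) x^T Q x + c^T x + lambda^T (A x - b)
Stationarity (grad_x L = 0): Q x + c + A^T lambda = 0.
Primal feasibility: A x = b.

This gives the KKT block system:
  [ Q   A^T ] [ x     ]   [-c ]
  [ A    0  ] [ lambda ] = [ b ]

Solving the linear system:
  x*      = (0.875, 2.25)
  lambda* = (-1.875)
  f(x*)   = -0.4375

x* = (0.875, 2.25), lambda* = (-1.875)


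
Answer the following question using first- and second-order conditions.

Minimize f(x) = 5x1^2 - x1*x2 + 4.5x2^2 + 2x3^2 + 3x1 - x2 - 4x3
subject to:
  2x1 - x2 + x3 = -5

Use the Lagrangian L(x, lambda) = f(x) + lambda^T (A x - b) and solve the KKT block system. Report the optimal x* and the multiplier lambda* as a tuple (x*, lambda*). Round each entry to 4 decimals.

Form the Lagrangian:
  L(x, lambda) = (1/2) x^T Q x + c^T x + lambda^T (A x - b)
Stationarity (grad_x L = 0): Q x + c + A^T lambda = 0.
Primal feasibility: A x = b.

This gives the KKT block system:
  [ Q   A^T ] [ x     ]   [-c ]
  [ A    0  ] [ lambda ] = [ b ]

Solving the linear system:
  x*      = (-1.7043, 0.7432, -0.8482)
  lambda* = (7.393)
  f(x*)   = 17.251

x* = (-1.7043, 0.7432, -0.8482), lambda* = (7.393)


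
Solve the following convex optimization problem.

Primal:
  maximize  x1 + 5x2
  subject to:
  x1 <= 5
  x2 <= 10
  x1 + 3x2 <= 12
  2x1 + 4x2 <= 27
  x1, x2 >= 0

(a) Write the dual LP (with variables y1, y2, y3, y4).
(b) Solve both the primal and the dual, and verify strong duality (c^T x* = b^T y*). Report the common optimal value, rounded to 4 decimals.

The standard primal-dual pair for 'max c^T x s.t. A x <= b, x >= 0' is:
  Dual:  min b^T y  s.t.  A^T y >= c,  y >= 0.

So the dual LP is:
  minimize  5y1 + 10y2 + 12y3 + 27y4
  subject to:
    y1 + y3 + 2y4 >= 1
    y2 + 3y3 + 4y4 >= 5
    y1, y2, y3, y4 >= 0

Solving the primal: x* = (0, 4).
  primal value c^T x* = 20.
Solving the dual: y* = (0, 0, 1.6667, 0).
  dual value b^T y* = 20.
Strong duality: c^T x* = b^T y*. Confirmed.

20


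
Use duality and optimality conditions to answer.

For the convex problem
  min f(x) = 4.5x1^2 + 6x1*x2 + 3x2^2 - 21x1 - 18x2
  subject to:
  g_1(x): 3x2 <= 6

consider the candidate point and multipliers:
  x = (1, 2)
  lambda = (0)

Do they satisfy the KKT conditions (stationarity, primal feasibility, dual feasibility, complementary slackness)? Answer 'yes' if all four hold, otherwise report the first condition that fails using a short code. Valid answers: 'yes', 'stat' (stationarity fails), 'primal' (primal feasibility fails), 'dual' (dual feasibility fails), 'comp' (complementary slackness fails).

Gradient of f: grad f(x) = Q x + c = (0, 0)
Constraint values g_i(x) = a_i^T x - b_i:
  g_1((1, 2)) = 0
Stationarity residual: grad f(x) + sum_i lambda_i a_i = (0, 0)
  -> stationarity OK
Primal feasibility (all g_i <= 0): OK
Dual feasibility (all lambda_i >= 0): OK
Complementary slackness (lambda_i * g_i(x) = 0 for all i): OK

Verdict: yes, KKT holds.

yes


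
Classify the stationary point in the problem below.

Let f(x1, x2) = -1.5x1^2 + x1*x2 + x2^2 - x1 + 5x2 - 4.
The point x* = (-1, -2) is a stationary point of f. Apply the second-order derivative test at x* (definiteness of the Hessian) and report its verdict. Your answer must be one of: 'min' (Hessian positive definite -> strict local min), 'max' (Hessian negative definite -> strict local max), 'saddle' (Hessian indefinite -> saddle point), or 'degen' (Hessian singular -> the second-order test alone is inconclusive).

Compute the Hessian H = grad^2 f:
  H = [[-3, 1], [1, 2]]
Verify stationarity: grad f(x*) = H x* + g = (0, 0).
Eigenvalues of H: -3.1926, 2.1926.
Eigenvalues have mixed signs, so H is indefinite -> x* is a saddle point.

saddle


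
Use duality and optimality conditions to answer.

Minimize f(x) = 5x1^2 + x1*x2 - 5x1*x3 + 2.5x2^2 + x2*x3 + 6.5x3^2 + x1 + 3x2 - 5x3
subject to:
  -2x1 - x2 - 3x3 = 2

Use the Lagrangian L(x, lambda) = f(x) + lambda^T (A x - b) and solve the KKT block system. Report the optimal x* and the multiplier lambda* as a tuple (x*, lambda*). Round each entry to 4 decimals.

Form the Lagrangian:
  L(x, lambda) = (1/2) x^T Q x + c^T x + lambda^T (A x - b)
Stationarity (grad_x L = 0): Q x + c + A^T lambda = 0.
Primal feasibility: A x = b.

This gives the KKT block system:
  [ Q   A^T ] [ x     ]   [-c ]
  [ A    0  ] [ lambda ] = [ b ]

Solving the linear system:
  x*      = (-0.416, -0.8403, -0.1092)
  lambda* = (-1.7269)
  f(x*)   = 0.5315

x* = (-0.416, -0.8403, -0.1092), lambda* = (-1.7269)


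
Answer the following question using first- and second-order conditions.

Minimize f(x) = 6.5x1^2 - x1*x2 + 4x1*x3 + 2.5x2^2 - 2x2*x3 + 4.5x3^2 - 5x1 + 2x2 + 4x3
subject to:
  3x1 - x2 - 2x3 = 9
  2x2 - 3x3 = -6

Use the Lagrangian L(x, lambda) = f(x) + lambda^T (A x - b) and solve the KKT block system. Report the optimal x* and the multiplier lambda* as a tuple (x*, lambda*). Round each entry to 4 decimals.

Form the Lagrangian:
  L(x, lambda) = (1/2) x^T Q x + c^T x + lambda^T (A x - b)
Stationarity (grad_x L = 0): Q x + c + A^T lambda = 0.
Primal feasibility: A x = b.

This gives the KKT block system:
  [ Q   A^T ] [ x     ]   [-c ]
  [ A    0  ] [ lambda ] = [ b ]

Solving the linear system:
  x*      = (1.2743, -3.9331, -0.6221)
  lambda* = (-4.3368, 6.6794)
  f(x*)   = 31.1908

x* = (1.2743, -3.9331, -0.6221), lambda* = (-4.3368, 6.6794)


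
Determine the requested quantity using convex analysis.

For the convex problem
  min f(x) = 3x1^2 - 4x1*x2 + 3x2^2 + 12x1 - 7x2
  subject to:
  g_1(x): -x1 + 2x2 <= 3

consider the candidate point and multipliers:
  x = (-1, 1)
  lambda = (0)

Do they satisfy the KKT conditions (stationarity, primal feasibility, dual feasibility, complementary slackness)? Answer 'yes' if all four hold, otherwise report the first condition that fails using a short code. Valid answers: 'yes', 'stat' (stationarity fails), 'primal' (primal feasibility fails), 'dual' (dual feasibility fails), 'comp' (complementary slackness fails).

Gradient of f: grad f(x) = Q x + c = (2, 3)
Constraint values g_i(x) = a_i^T x - b_i:
  g_1((-1, 1)) = 0
Stationarity residual: grad f(x) + sum_i lambda_i a_i = (2, 3)
  -> stationarity FAILS
Primal feasibility (all g_i <= 0): OK
Dual feasibility (all lambda_i >= 0): OK
Complementary slackness (lambda_i * g_i(x) = 0 for all i): OK

Verdict: the first failing condition is stationarity -> stat.

stat


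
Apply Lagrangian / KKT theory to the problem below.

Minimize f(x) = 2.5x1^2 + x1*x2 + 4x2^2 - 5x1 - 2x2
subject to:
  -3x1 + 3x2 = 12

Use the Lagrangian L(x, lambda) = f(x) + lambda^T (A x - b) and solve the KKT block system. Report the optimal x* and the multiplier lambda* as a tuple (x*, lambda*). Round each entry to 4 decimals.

Form the Lagrangian:
  L(x, lambda) = (1/2) x^T Q x + c^T x + lambda^T (A x - b)
Stationarity (grad_x L = 0): Q x + c + A^T lambda = 0.
Primal feasibility: A x = b.

This gives the KKT block system:
  [ Q   A^T ] [ x     ]   [-c ]
  [ A    0  ] [ lambda ] = [ b ]

Solving the linear system:
  x*      = (-1.9333, 2.0667)
  lambda* = (-4.2)
  f(x*)   = 27.9667

x* = (-1.9333, 2.0667), lambda* = (-4.2)


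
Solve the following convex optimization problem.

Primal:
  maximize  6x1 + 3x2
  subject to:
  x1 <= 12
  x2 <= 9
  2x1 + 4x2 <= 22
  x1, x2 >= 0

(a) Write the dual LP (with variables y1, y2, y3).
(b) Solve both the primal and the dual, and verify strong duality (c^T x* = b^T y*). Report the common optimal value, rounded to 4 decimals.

The standard primal-dual pair for 'max c^T x s.t. A x <= b, x >= 0' is:
  Dual:  min b^T y  s.t.  A^T y >= c,  y >= 0.

So the dual LP is:
  minimize  12y1 + 9y2 + 22y3
  subject to:
    y1 + 2y3 >= 6
    y2 + 4y3 >= 3
    y1, y2, y3 >= 0

Solving the primal: x* = (11, 0).
  primal value c^T x* = 66.
Solving the dual: y* = (0, 0, 3).
  dual value b^T y* = 66.
Strong duality: c^T x* = b^T y*. Confirmed.

66


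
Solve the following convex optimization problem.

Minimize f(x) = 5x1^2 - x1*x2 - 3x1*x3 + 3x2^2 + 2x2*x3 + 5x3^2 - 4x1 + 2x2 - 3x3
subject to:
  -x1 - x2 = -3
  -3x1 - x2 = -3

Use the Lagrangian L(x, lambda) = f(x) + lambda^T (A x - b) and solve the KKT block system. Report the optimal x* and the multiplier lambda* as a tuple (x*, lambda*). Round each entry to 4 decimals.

Form the Lagrangian:
  L(x, lambda) = (1/2) x^T Q x + c^T x + lambda^T (A x - b)
Stationarity (grad_x L = 0): Q x + c + A^T lambda = 0.
Primal feasibility: A x = b.

This gives the KKT block system:
  [ Q   A^T ] [ x     ]   [-c ]
  [ A    0  ] [ lambda ] = [ b ]

Solving the linear system:
  x*      = (0, 3, -0.3)
  lambda* = (32.15, -12.75)
  f(x*)   = 32.55

x* = (0, 3, -0.3), lambda* = (32.15, -12.75)


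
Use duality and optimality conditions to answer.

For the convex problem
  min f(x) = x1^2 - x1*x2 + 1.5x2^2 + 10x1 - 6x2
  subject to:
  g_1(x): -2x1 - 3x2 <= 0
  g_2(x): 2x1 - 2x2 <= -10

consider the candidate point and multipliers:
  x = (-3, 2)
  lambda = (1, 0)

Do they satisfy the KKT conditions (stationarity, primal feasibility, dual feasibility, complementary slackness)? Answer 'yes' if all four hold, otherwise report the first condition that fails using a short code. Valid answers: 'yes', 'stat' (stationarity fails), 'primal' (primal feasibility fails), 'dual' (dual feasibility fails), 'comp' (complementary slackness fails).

Gradient of f: grad f(x) = Q x + c = (2, 3)
Constraint values g_i(x) = a_i^T x - b_i:
  g_1((-3, 2)) = 0
  g_2((-3, 2)) = 0
Stationarity residual: grad f(x) + sum_i lambda_i a_i = (0, 0)
  -> stationarity OK
Primal feasibility (all g_i <= 0): OK
Dual feasibility (all lambda_i >= 0): OK
Complementary slackness (lambda_i * g_i(x) = 0 for all i): OK

Verdict: yes, KKT holds.

yes


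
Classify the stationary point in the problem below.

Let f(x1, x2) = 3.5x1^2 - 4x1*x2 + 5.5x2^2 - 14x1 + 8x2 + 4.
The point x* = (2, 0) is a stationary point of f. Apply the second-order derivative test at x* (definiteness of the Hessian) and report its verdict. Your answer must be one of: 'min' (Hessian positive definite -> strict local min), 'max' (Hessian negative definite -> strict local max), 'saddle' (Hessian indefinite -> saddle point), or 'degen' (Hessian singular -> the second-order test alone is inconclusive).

Compute the Hessian H = grad^2 f:
  H = [[7, -4], [-4, 11]]
Verify stationarity: grad f(x*) = H x* + g = (0, 0).
Eigenvalues of H: 4.5279, 13.4721.
Both eigenvalues > 0, so H is positive definite -> x* is a strict local min.

min


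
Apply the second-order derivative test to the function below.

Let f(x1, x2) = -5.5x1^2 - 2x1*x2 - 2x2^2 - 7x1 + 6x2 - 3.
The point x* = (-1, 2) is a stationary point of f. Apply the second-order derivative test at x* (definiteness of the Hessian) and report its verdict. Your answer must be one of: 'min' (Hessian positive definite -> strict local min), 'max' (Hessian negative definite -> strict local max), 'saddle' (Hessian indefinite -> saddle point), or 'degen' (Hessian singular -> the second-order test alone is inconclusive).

Compute the Hessian H = grad^2 f:
  H = [[-11, -2], [-2, -4]]
Verify stationarity: grad f(x*) = H x* + g = (0, 0).
Eigenvalues of H: -11.5311, -3.4689.
Both eigenvalues < 0, so H is negative definite -> x* is a strict local max.

max


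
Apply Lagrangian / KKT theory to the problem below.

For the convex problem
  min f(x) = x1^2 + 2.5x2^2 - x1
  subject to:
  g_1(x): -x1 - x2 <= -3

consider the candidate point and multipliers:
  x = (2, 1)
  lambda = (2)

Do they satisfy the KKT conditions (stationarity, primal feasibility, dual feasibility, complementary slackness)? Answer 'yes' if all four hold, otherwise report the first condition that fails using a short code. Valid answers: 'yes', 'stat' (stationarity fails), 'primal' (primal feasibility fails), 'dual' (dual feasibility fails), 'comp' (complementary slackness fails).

Gradient of f: grad f(x) = Q x + c = (3, 5)
Constraint values g_i(x) = a_i^T x - b_i:
  g_1((2, 1)) = 0
Stationarity residual: grad f(x) + sum_i lambda_i a_i = (1, 3)
  -> stationarity FAILS
Primal feasibility (all g_i <= 0): OK
Dual feasibility (all lambda_i >= 0): OK
Complementary slackness (lambda_i * g_i(x) = 0 for all i): OK

Verdict: the first failing condition is stationarity -> stat.

stat


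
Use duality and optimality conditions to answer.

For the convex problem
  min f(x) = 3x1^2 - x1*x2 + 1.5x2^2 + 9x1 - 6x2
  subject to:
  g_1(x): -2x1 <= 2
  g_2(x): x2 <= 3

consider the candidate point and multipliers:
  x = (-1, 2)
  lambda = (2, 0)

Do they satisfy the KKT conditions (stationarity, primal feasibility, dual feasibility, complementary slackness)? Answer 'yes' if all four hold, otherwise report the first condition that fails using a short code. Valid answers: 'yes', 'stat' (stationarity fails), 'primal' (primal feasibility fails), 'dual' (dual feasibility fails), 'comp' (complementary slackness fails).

Gradient of f: grad f(x) = Q x + c = (1, 1)
Constraint values g_i(x) = a_i^T x - b_i:
  g_1((-1, 2)) = 0
  g_2((-1, 2)) = -1
Stationarity residual: grad f(x) + sum_i lambda_i a_i = (-3, 1)
  -> stationarity FAILS
Primal feasibility (all g_i <= 0): OK
Dual feasibility (all lambda_i >= 0): OK
Complementary slackness (lambda_i * g_i(x) = 0 for all i): OK

Verdict: the first failing condition is stationarity -> stat.

stat


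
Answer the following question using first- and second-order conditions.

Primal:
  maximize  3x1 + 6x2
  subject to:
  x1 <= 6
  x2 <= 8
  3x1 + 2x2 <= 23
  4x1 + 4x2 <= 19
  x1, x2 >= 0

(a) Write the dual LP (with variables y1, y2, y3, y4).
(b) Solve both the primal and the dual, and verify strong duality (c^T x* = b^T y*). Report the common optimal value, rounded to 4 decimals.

The standard primal-dual pair for 'max c^T x s.t. A x <= b, x >= 0' is:
  Dual:  min b^T y  s.t.  A^T y >= c,  y >= 0.

So the dual LP is:
  minimize  6y1 + 8y2 + 23y3 + 19y4
  subject to:
    y1 + 3y3 + 4y4 >= 3
    y2 + 2y3 + 4y4 >= 6
    y1, y2, y3, y4 >= 0

Solving the primal: x* = (0, 4.75).
  primal value c^T x* = 28.5.
Solving the dual: y* = (0, 0, 0, 1.5).
  dual value b^T y* = 28.5.
Strong duality: c^T x* = b^T y*. Confirmed.

28.5
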